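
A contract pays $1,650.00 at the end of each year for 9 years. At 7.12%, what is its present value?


Formula: PV = PMT * (1 - (1+r)^(-n)) / r
Discount factor: (1 + 0.0712)^(-9) = 0.538474
Bracket: 1 - 0.538474 = 0.461526
PV = $1,650.00 * 0.461526 / 0.0712 = $10,695.47

$10,695.47


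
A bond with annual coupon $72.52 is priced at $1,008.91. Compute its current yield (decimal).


Formula: Current yield = annual coupon / price
Substituting: CY = $72.52 / $1,008.91
CY = 0.07188

0.07188


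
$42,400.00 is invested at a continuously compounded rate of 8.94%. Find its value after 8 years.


Formula: FV = P * e^(r*t)
Exponent: r*t = 0.0894 * 8 = 0.7152
e^(0.7152) = 2.044596
FV = $42,400.00 * 2.044596 = $86,690.85

$86,690.85


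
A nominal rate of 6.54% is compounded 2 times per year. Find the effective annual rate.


Formula: EAR = (1 + r/m)^m - 1
Period rate: r/m = 0.0654 / 2 = 0.0327
Compounding: (1 + 0.0327)^2 = 1.066469
EAR = 1.066469 - 1 = 0.066469

0.066469


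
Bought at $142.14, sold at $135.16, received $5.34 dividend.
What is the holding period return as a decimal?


Formula: HPR = (P1 - P0 + D) / P0
Gain: $135.16 - $142.14 + $5.34 = -$1.64
HPR = -$1.64 / $142.14 = -0.0115

-0.0115


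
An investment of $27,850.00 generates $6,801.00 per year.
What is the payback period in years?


Formula: Payback = investment / annual cash flow
Substituting: Payback = $27,850.00 / $6,801.00
Payback = 4.095 years

4.095 years


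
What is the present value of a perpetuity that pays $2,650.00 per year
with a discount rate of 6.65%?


Formula: PV = C / r
Substituting: PV = $2,650.00 / 0.0665
PV = $39,849.62

$39,849.62


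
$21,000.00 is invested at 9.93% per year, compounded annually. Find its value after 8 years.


Formula: FV = P * (1 + r)^n
Substituting: FV = $21,000.00 * (1 + 0.0993)^8
Growth factor: (1.0993)^8 = 2.1327
FV = $21,000.00 * 2.1327 = $44,786.71

$44,786.71


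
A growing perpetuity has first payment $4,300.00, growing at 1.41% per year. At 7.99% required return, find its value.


Formula: PV = C / (r - g)
Spread: r - g = 0.0799 - 0.0141 = 0.0658
Substituting: PV = $4,300.00 / 0.0658
PV = $65,349.54

$65,349.54


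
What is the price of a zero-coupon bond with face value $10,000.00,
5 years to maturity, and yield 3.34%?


Formula: Price = FV / (1 + r)^n
Substituting: Price = $10,000.00 / (1 + 0.0334)^5
Discount factor: (1.0334)^5 = 1.178534
Price = $10,000.00 / 1.178534 = $8,485.11

$8,485.11


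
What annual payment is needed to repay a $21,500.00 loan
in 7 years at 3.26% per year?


Formula: PMT = PV * r / (1 - (1+r)^(-n))
Denominator: 1 - (1 + 0.0326)^(-7) = 0.201132
Numerator: $21,500.00 * 0.0326 = 700.9
PMT = 700.9 / 0.201132 = $3,484.78

$3,484.78


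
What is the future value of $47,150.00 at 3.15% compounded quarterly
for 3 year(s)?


Formula: FV = P * (1 + r/m)^(m*t)
Period rate: r/m = 0.0315 / 4 = 0.007875
Total periods: m*t = 4 * 3 = 12
Growth factor: (1 + 0.007875)^12 = 1.098702
FV = $47,150.00 * 1.098702 = $51,803.82

$51,803.82


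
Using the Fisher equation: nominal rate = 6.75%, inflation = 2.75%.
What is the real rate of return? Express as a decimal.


Formula: (1 + r_real) = (1 + r_nom) / (1 + inflation)
Substituting: (1 + r_real) = 1.0675 / 1.0275
(1 + r_real) = 1.038929
r_real = 1.038929 - 1 = 0.038929

0.038929


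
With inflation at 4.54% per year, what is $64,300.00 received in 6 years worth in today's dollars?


Formula: Real value = nominal / (1 + inflation)^years
Price level: (1 + 0.0454)^6 = 1.305254
Real value = $64,300.00 / 1.305254 = $49,262.45

$49,262.45


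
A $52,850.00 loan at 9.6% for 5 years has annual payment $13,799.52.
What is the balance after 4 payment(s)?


Formula: Balance = PV*(1+r)^k - PMT*((1+r)^k - 1)/r
Growth: (1 + 0.096)^4 = 1.44292
Accumulated factor: ((1+r)^k - 1)/r = 4.613749
Balance = $52,850.00 * 1.44292 - $13,799.52 * 4.613749
Balance = $12,590.80

$12,590.80


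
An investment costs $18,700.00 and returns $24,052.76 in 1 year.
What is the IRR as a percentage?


Formula: IRR = C1/C0 - 1
Substituting: IRR = $24,052.76 / $18,700.00 - 1
Ratio: 1.286244 - 1 = 0.286244
IRR = 28.6244%

28.6244%


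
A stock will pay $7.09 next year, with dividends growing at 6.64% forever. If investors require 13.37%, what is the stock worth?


Formula: P = D1 / (r - g)
Spread: r - g = 0.1337 - 0.0664 = 0.0673
Substituting: P = $7.09 / 0.0673
P = $105.35

$105.35


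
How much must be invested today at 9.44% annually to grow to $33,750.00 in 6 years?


Formula: PV = FV / (1 + r)^n
Substituting: PV = $33,750.00 / (1 + 0.0944)^6
Discount factor: (1.0944)^6 = 1.718132
PV = $33,750.00 / 1.718132 = $19,643.43

$19,643.43


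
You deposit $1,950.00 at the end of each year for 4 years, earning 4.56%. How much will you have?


Formula: FV = PMT * ((1+r)^n - 1) / r
Growth factor: (1 + 0.0456)^4 = 1.19526
Numerator: 1.19526 - 1 = 0.19526
FV = $1,950.00 * 0.19526 / 0.0456 = $8,349.92

$8,349.92


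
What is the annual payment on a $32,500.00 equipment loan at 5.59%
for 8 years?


Formula: PMT = PV * r / (1 - (1+r)^(-n))
Denominator: 1 - (1 + 0.0559)^(-8) = 0.352831
Numerator: $32,500.00 * 0.0559 = 1816.75
PMT = 1816.75 / 0.352831 = $5,149.07

$5,149.07


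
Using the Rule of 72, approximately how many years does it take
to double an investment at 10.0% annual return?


Formula: Years ≈ 72 / r
Substituting: Years ≈ 72 / 10.0
Years ≈ 7.2

7.2 years


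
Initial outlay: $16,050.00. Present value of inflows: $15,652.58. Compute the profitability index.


Formula: PI = PV(cash flows) / initial investment
Substituting: PI = $15,652.58 / $16,050.00
PI = 0.9752

0.9752


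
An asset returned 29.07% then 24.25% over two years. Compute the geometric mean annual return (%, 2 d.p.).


Formula: Geometric mean = ((1+r1)*(1+r2))^(1/2) - 1
Product: (1 + 0.2907) * (1 + 0.2425) = 1.2907 * 1.2425 = 1.603695
Square root: 1.603695^0.5 = 1.266371
Geometric mean = 1.266371 - 1 = 0.266371
As percentage: 26.64%

26.64%


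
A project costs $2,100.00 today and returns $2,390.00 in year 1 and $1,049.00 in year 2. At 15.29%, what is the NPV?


Formula: NPV = C0 + C1/(1+r) + C2/(1+r)^2
Discount C1: $2,390.00 / (1 + 0.1529) = $2,073.03
Discount C2: $1,049.00 / (1 + 0.1529)^2 = $789.21
NPV = -$2,100.00 + $2,073.03 + $789.21 = $762.24

$762.24


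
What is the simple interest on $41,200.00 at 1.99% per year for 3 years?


Formula: I = P * r * t
Substituting: I = $41,200.00 * 0.0199 * 3
Step: I = $41,200.00 * 0.0597
I = $2,459.64

$2,459.64


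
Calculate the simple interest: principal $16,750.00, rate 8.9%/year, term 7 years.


Formula: I = P * r * t
Substituting: I = $16,750.00 * 0.089 * 7
Step: I = $16,750.00 * 0.623
I = $10,435.25

$10,435.25


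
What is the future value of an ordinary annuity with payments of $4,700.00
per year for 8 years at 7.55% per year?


Formula: FV = PMT * ((1+r)^n - 1) / r
Growth factor: (1 + 0.0755)^8 = 1.790125
Numerator: 1.790125 - 1 = 0.790125
FV = $4,700.00 * 0.790125 / 0.0755 = $49,186.58

$49,186.58


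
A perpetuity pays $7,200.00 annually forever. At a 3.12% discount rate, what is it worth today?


Formula: PV = C / r
Substituting: PV = $7,200.00 / 0.0312
PV = $230,769.23

$230,769.23


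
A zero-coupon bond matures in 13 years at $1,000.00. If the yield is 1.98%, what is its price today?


Formula: Price = FV / (1 + r)^n
Substituting: Price = $1,000.00 / (1 + 0.0198)^13
Discount factor: (1.0198)^13 = 1.290313
Price = $1,000.00 / 1.290313 = $775.01

$775.01


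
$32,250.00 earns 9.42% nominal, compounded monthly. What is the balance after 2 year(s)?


Formula: FV = P * (1 + r/m)^(m*t)
Period rate: r/m = 0.0942 / 12 = 0.00785
Total periods: m*t = 12 * 2 = 24
Growth factor: (1 + 0.00785)^24 = 1.206429
FV = $32,250.00 * 1.206429 = $38,907.32

$38,907.32


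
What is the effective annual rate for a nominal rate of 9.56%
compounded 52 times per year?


Formula: EAR = (1 + r/m)^m - 1
Period rate: r/m = 0.0956 / 52 = 0.001838
Compounding: (1 + 0.001838)^52 = 1.100222
EAR = 1.100222 - 1 = 0.100222

0.100222


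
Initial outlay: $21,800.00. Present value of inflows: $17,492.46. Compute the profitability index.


Formula: PI = PV(cash flows) / initial investment
Substituting: PI = $17,492.46 / $21,800.00
PI = 0.8024

0.8024


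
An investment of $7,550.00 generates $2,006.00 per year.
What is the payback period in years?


Formula: Payback = investment / annual cash flow
Substituting: Payback = $7,550.00 / $2,006.00
Payback = 3.7637 years

3.7637 years


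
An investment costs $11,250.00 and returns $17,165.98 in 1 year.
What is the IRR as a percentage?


Formula: IRR = C1/C0 - 1
Substituting: IRR = $17,165.98 / $11,250.00 - 1
Ratio: 1.525865 - 1 = 0.525865
IRR = 52.5865%

52.5865%


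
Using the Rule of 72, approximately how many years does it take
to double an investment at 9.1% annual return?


Formula: Years ≈ 72 / r
Substituting: Years ≈ 72 / 9.1
Years ≈ 7.9

7.9 years


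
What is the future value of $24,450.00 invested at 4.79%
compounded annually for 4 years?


Formula: FV = P * (1 + r)^n
Substituting: FV = $24,450.00 * (1 + 0.0479)^4
Growth factor: (1.0479)^4 = 1.205811
FV = $24,450.00 * 1.205811 = $29,482.09

$29,482.09


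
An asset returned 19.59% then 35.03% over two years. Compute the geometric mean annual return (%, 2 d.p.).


Formula: Geometric mean = ((1+r1)*(1+r2))^(1/2) - 1
Product: (1 + 0.1959) * (1 + 0.3503) = 1.1959 * 1.3503 = 1.614824
Square root: 1.614824^0.5 = 1.270757
Geometric mean = 1.270757 - 1 = 0.270757
As percentage: 27.08%

27.08%


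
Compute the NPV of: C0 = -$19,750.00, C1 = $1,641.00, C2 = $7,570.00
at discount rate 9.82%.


Formula: NPV = C0 + C1/(1+r) + C2/(1+r)^2
Discount C1: $1,641.00 / (1 + 0.0982) = $1,494.26
Discount C2: $7,570.00 / (1 + 0.0982)^2 = $6,276.72
NPV = -$19,750.00 + $1,494.26 + $6,276.72 = -$11,979.01

-$11,979.01


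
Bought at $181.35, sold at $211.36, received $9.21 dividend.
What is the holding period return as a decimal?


Formula: HPR = (P1 - P0 + D) / P0
Gain: $211.36 - $181.35 + $9.21 = $39.22
HPR = $39.22 / $181.35 = 0.2163

0.2163


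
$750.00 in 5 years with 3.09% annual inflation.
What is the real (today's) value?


Formula: Real value = nominal / (1 + inflation)^years
Price level: (1 + 0.0309)^5 = 1.164348
Real value = $750.00 / 1.164348 = $644.14

$644.14


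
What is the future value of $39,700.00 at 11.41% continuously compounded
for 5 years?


Formula: FV = P * e^(r*t)
Exponent: r*t = 0.1141 * 5 = 0.5705
e^(0.5705) = 1.769151
FV = $39,700.00 * 1.769151 = $70,235.31

$70,235.31


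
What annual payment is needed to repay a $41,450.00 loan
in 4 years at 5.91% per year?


Formula: PMT = PV * r / (1 - (1+r)^(-n))
Denominator: 1 - (1 + 0.0591)^(-4) = 0.20521
Numerator: $41,450.00 * 0.0591 = 2449.695
PMT = 2449.695 / 0.20521 = $11,937.47

$11,937.47


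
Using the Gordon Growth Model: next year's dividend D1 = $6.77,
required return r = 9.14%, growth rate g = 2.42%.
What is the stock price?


Formula: P = D1 / (r - g)
Spread: r - g = 0.0914 - 0.0242 = 0.0672
Substituting: P = $6.77 / 0.0672
P = $100.74

$100.74


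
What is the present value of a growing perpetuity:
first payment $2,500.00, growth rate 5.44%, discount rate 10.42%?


Formula: PV = C / (r - g)
Spread: r - g = 0.1042 - 0.0544 = 0.0498
Substituting: PV = $2,500.00 / 0.0498
PV = $50,200.80

$50,200.80


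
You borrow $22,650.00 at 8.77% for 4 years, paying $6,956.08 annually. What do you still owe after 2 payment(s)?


Formula: Balance = PV*(1+r)^k - PMT*((1+r)^k - 1)/r
Growth: (1 + 0.0877)^2 = 1.183091
Accumulated factor: ((1+r)^k - 1)/r = 2.0877
Balance = $22,650.00 * 1.183091 - $6,956.08 * 2.0877
Balance = $12,274.81

$12,274.81


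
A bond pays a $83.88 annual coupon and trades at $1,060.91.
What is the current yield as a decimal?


Formula: Current yield = annual coupon / price
Substituting: CY = $83.88 / $1,060.91
CY = 0.079064

0.079064


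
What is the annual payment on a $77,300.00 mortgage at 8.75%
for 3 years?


Formula: PMT = PV * r / (1 - (1+r)^(-n))
Denominator: 1 - (1 + 0.0875)^(-3) = 0.222479
Numerator: $77,300.00 * 0.0875 = 6763.75
PMT = 6763.75 / 0.222479 = $30,401.76

$30,401.76


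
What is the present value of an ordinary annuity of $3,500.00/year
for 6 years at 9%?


Formula: PV = PMT * (1 - (1+r)^(-n)) / r
Discount factor: (1 + 0.09)^(-6) = 0.596267
Bracket: 1 - 0.596267 = 0.403733
PV = $3,500.00 * 0.403733 / 0.09 = $15,700.72

$15,700.72


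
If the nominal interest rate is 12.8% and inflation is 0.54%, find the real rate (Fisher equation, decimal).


Formula: (1 + r_real) = (1 + r_nom) / (1 + inflation)
Substituting: (1 + r_real) = 1.128 / 1.0054
(1 + r_real) = 1.121942
r_real = 1.121942 - 1 = 0.121942

0.121942


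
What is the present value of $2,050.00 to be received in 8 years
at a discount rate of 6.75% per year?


Formula: PV = FV / (1 + r)^n
Substituting: PV = $2,050.00 / (1 + 0.0675)^8
Discount factor: (1.0675)^8 = 1.686332
PV = $2,050.00 / 1.686332 = $1,215.66

$1,215.66


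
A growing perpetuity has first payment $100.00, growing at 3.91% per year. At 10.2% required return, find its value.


Formula: PV = C / (r - g)
Spread: r - g = 0.102 - 0.0391 = 0.0629
Substituting: PV = $100.00 / 0.0629
PV = $1,589.83

$1,589.83


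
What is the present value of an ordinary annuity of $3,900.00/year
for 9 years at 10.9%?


Formula: PV = PMT * (1 - (1+r)^(-n)) / r
Discount factor: (1 + 0.109)^(-9) = 0.394109
Bracket: 1 - 0.394109 = 0.605891
PV = $3,900.00 * 0.605891 / 0.109 = $21,678.68

$21,678.68


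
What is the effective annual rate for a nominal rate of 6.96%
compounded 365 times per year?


Formula: EAR = (1 + r/m)^m - 1
Period rate: r/m = 0.0696 / 365 = 0.000191
Compounding: (1 + 0.000191)^365 = 1.072072
EAR = 1.072072 - 1 = 0.072072

0.072072


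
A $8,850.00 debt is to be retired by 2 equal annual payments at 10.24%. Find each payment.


Formula: PMT = PV * r / (1 - (1+r)^(-n))
Denominator: 1 - (1 + 0.1024)^(-2) = 0.177148
Numerator: $8,850.00 * 0.1024 = 906.24
PMT = 906.24 / 0.177148 = $5,115.71

$5,115.71


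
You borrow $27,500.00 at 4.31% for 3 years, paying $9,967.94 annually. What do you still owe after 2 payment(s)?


Formula: Balance = PV*(1+r)^k - PMT*((1+r)^k - 1)/r
Growth: (1 + 0.0431)^2 = 1.088058
Accumulated factor: ((1+r)^k - 1)/r = 2.0431
Balance = $27,500.00 * 1.088058 - $9,967.94 * 2.0431
Balance = $9,556.09

$9,556.09


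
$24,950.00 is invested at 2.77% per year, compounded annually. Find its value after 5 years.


Formula: FV = P * (1 + r)^n
Substituting: FV = $24,950.00 * (1 + 0.0277)^5
Growth factor: (1.0277)^5 = 1.146388
FV = $24,950.00 * 1.146388 = $28,602.39

$28,602.39


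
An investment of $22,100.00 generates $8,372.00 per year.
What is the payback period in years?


Formula: Payback = investment / annual cash flow
Substituting: Payback = $22,100.00 / $8,372.00
Payback = 2.6398 years

2.6398 years


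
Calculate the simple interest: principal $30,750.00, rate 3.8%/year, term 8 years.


Formula: I = P * r * t
Substituting: I = $30,750.00 * 0.038 * 8
Step: I = $30,750.00 * 0.304
I = $9,348.00

$9,348.00


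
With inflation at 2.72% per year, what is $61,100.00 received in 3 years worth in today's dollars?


Formula: Real value = nominal / (1 + inflation)^years
Price level: (1 + 0.0272)^3 = 1.08384
Real value = $61,100.00 / 1.08384 = $56,373.65

$56,373.65


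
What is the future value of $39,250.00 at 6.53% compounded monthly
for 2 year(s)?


Formula: FV = P * (1 + r/m)^(m*t)
Period rate: r/m = 0.0653 / 12 = 0.005442
Total periods: m*t = 12 * 2 = 24
Growth factor: (1 + 0.005442)^24 = 1.139109
FV = $39,250.00 * 1.139109 = $44,710.01

$44,710.01


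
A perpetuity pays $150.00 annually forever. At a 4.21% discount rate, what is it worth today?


Formula: PV = C / r
Substituting: PV = $150.00 / 0.0421
PV = $3,562.95

$3,562.95


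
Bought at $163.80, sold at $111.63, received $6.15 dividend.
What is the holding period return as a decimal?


Formula: HPR = (P1 - P0 + D) / P0
Gain: $111.63 - $163.80 + $6.15 = -$46.02
HPR = -$46.02 / $163.80 = -0.281

-0.281


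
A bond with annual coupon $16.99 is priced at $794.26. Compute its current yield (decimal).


Formula: Current yield = annual coupon / price
Substituting: CY = $16.99 / $794.26
CY = 0.021391

0.021391


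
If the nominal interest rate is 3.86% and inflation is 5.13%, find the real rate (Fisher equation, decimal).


Formula: (1 + r_real) = (1 + r_nom) / (1 + inflation)
Substituting: (1 + r_real) = 1.0386 / 1.0513
(1 + r_real) = 0.98792
r_real = 0.98792 - 1 = -0.01208

-0.01208


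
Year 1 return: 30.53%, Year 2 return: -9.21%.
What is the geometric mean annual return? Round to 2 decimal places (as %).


Formula: Geometric mean = ((1+r1)*(1+r2))^(1/2) - 1
Product: (1 + 0.3053) * (1 + -0.0921) = 1.3053 * 0.9079 = 1.185082
Square root: 1.185082^0.5 = 1.088615
Geometric mean = 1.088615 - 1 = 0.088615
As percentage: 8.86%

8.86%


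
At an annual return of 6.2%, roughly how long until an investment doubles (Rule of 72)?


Formula: Years ≈ 72 / r
Substituting: Years ≈ 72 / 6.2
Years ≈ 11.6

11.6 years


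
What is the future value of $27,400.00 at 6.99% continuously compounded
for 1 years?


Formula: FV = P * e^(r*t)
Exponent: r*t = 0.0699 * 1 = 0.0699
e^(0.0699) = 1.072401
FV = $27,400.00 * 1.072401 = $29,383.79

$29,383.79


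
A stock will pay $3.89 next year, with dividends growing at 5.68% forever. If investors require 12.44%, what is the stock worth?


Formula: P = D1 / (r - g)
Spread: r - g = 0.1244 - 0.0568 = 0.0676
Substituting: P = $3.89 / 0.0676
P = $57.54

$57.54


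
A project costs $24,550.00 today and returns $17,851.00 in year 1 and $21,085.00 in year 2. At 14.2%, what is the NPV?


Formula: NPV = C0 + C1/(1+r) + C2/(1+r)^2
Discount C1: $17,851.00 / (1 + 0.142) = $15,631.35
Discount C2: $21,085.00 / (1 + 0.142)^2 = $16,167.45
NPV = -$24,550.00 + $15,631.35 + $16,167.45 = $7,248.79

$7,248.79


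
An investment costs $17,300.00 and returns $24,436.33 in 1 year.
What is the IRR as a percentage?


Formula: IRR = C1/C0 - 1
Substituting: IRR = $24,436.33 / $17,300.00 - 1
Ratio: 1.412505 - 1 = 0.412505
IRR = 41.2505%

41.2505%


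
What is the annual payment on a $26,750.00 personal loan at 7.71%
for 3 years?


Formula: PMT = PV * r / (1 - (1+r)^(-n))
Denominator: 1 - (1 + 0.0771)^(-3) = 0.199739
Numerator: $26,750.00 * 0.0771 = 2062.425
PMT = 2062.425 / 0.199739 = $10,325.63

$10,325.63


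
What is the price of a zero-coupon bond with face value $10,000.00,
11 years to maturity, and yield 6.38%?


Formula: Price = FV / (1 + r)^n
Substituting: Price = $10,000.00 / (1 + 0.0638)^11
Discount factor: (1.0638)^11 = 1.974512
Price = $10,000.00 / 1.974512 = $5,064.54

$5,064.54


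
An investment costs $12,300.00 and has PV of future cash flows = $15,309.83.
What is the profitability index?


Formula: PI = PV(cash flows) / initial investment
Substituting: PI = $15,309.83 / $12,300.00
PI = 1.2447

1.2447


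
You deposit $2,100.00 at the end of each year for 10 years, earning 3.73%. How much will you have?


Formula: FV = PMT * ((1+r)^n - 1) / r
Growth factor: (1 + 0.0373)^10 = 1.442261
Numerator: 1.442261 - 1 = 0.442261
FV = $2,100.00 * 0.442261 / 0.0373 = $24,899.40

$24,899.40


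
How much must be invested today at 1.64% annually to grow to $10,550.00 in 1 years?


Formula: PV = FV / (1 + r)^n
Substituting: PV = $10,550.00 / (1 + 0.0164)^1
Discount factor: (1.0164)^1 = 1.0164
PV = $10,550.00 / 1.0164 = $10,379.77

$10,379.77


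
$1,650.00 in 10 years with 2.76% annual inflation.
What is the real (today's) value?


Formula: Real value = nominal / (1 + inflation)^years
Price level: (1 + 0.0276)^10 = 1.312928
Real value = $1,650.00 / 1.312928 = $1,256.73

$1,256.73


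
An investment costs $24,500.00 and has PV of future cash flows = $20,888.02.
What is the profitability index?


Formula: PI = PV(cash flows) / initial investment
Substituting: PI = $20,888.02 / $24,500.00
PI = 0.8526

0.8526


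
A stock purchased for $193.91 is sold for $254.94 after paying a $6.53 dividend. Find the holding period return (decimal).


Formula: HPR = (P1 - P0 + D) / P0
Gain: $254.94 - $193.91 + $6.53 = $67.56
HPR = $67.56 / $193.91 = 0.3484

0.3484


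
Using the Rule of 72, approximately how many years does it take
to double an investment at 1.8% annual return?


Formula: Years ≈ 72 / r
Substituting: Years ≈ 72 / 1.8
Years ≈ 40.0

40.0 years


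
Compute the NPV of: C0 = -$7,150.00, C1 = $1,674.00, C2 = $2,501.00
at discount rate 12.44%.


Formula: NPV = C0 + C1/(1+r) + C2/(1+r)^2
Discount C1: $1,674.00 / (1 + 0.1244) = $1,488.79
Discount C2: $2,501.00 / (1 + 0.1244)^2 = $1,978.21
NPV = -$7,150.00 + $1,488.79 + $1,978.21 = -$3,683.00

-$3,683.00


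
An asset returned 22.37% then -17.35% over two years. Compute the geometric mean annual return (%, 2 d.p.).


Formula: Geometric mean = ((1+r1)*(1+r2))^(1/2) - 1
Product: (1 + 0.2237) * (1 + -0.1735) = 1.2237 * 0.8265 = 1.011388
Square root: 1.011388^0.5 = 1.005678
Geometric mean = 1.005678 - 1 = 0.005678
As percentage: 0.57%

0.57%


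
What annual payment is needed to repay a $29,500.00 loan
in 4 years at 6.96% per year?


Formula: PMT = PV * r / (1 - (1+r)^(-n))
Denominator: 1 - (1 + 0.0696)^(-4) = 0.235963
Numerator: $29,500.00 * 0.0696 = 2053.2
PMT = 2053.2 / 0.235963 = $8,701.37

$8,701.37


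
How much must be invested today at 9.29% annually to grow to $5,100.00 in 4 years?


Formula: PV = FV / (1 + r)^n
Substituting: PV = $5,100.00 / (1 + 0.0929)^4
Discount factor: (1.0929)^4 = 1.426664
PV = $5,100.00 / 1.426664 = $3,574.77

$3,574.77


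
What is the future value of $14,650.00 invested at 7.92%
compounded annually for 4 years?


Formula: FV = P * (1 + r)^n
Substituting: FV = $14,650.00 * (1 + 0.0792)^4
Growth factor: (1.0792)^4 = 1.356462
FV = $14,650.00 * 1.356462 = $19,872.17

$19,872.17


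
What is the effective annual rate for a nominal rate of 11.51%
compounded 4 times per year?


Formula: EAR = (1 + r/m)^m - 1
Period rate: r/m = 0.1151 / 4 = 0.028775
Compounding: (1 + 0.028775)^4 = 1.120164
EAR = 1.120164 - 1 = 0.120164

0.120164


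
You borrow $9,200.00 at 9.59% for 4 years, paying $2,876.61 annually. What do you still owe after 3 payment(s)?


Formula: Balance = PV*(1+r)^k - PMT*((1+r)^k - 1)/r
Growth: (1 + 0.0959)^3 = 1.316172
Accumulated factor: ((1+r)^k - 1)/r = 3.296897
Balance = $9,200.00 * 1.316172 - $2,876.61 * 3.296897
Balance = $2,624.90

$2,624.90


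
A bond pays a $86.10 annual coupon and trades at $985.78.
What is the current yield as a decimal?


Formula: Current yield = annual coupon / price
Substituting: CY = $86.10 / $985.78
CY = 0.087342

0.087342


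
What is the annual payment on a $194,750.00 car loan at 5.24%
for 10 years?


Formula: PMT = PV * r / (1 - (1+r)^(-n))
Denominator: 1 - (1 + 0.0524)^(-10) = 0.399944
Numerator: $194,750.00 * 0.0524 = 10204.9
PMT = 10204.9 / 0.399944 = $25,515.81

$25,515.81


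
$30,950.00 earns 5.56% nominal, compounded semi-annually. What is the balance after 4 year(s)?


Formula: FV = P * (1 + r/m)^(m*t)
Period rate: r/m = 0.0556 / 2 = 0.0278
Total periods: m*t = 2 * 4 = 8
Growth factor: (1 + 0.0278)^8 = 1.245285
FV = $30,950.00 * 1.245285 = $38,541.58

$38,541.58


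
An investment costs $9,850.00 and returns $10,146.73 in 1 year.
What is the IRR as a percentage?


Formula: IRR = C1/C0 - 1
Substituting: IRR = $10,146.73 / $9,850.00 - 1
Ratio: 1.030125 - 1 = 0.030125
IRR = 3.0125%

3.0125%


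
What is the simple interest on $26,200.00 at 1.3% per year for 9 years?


Formula: I = P * r * t
Substituting: I = $26,200.00 * 0.013 * 9
Step: I = $26,200.00 * 0.117
I = $3,065.40

$3,065.40


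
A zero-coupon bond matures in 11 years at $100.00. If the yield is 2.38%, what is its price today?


Formula: Price = FV / (1 + r)^n
Substituting: Price = $100.00 / (1 + 0.0238)^11
Discount factor: (1.0238)^11 = 1.295288
Price = $100.00 / 1.295288 = $77.20

$77.20


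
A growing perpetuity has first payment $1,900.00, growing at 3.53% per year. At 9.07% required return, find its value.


Formula: PV = C / (r - g)
Spread: r - g = 0.0907 - 0.0353 = 0.0554
Substituting: PV = $1,900.00 / 0.0554
PV = $34,296.03

$34,296.03


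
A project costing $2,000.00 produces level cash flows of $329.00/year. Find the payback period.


Formula: Payback = investment / annual cash flow
Substituting: Payback = $2,000.00 / $329.00
Payback = 6.079 years

6.079 years


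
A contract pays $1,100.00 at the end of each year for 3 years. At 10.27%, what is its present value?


Formula: PV = PMT * (1 - (1+r)^(-n)) / r
Discount factor: (1 + 0.1027)^(-3) = 0.745809
Bracket: 1 - 0.745809 = 0.254191
PV = $1,100.00 * 0.254191 / 0.1027 = $2,722.59

$2,722.59


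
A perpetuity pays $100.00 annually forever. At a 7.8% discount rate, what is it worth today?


Formula: PV = C / r
Substituting: PV = $100.00 / 0.078
PV = $1,282.05

$1,282.05


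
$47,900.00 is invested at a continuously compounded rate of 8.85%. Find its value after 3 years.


Formula: FV = P * e^(r*t)
Exponent: r*t = 0.0885 * 3 = 0.2655
e^(0.2655) = 1.304083
FV = $47,900.00 * 1.304083 = $62,465.57

$62,465.57


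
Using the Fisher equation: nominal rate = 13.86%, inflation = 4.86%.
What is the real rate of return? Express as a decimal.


Formula: (1 + r_real) = (1 + r_nom) / (1 + inflation)
Substituting: (1 + r_real) = 1.1386 / 1.0486
(1 + r_real) = 1.085829
r_real = 1.085829 - 1 = 0.085829

0.085829


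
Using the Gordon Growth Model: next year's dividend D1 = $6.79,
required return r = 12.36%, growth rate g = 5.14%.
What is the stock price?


Formula: P = D1 / (r - g)
Spread: r - g = 0.1236 - 0.0514 = 0.0722
Substituting: P = $6.79 / 0.0722
P = $94.04

$94.04


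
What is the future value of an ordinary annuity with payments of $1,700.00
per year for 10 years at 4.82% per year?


Formula: FV = PMT * ((1+r)^n - 1) / r
Growth factor: (1 + 0.0482)^10 = 1.601185
Numerator: 1.601185 - 1 = 0.601185
FV = $1,700.00 * 0.601185 / 0.0482 = $21,203.63

$21,203.63


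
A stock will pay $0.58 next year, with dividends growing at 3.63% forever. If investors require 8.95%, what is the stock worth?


Formula: P = D1 / (r - g)
Spread: r - g = 0.0895 - 0.0363 = 0.0532
Substituting: P = $0.58 / 0.0532
P = $10.90

$10.90


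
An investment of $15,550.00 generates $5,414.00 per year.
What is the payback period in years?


Formula: Payback = investment / annual cash flow
Substituting: Payback = $15,550.00 / $5,414.00
Payback = 2.8722 years

2.8722 years


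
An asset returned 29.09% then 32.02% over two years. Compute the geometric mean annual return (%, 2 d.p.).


Formula: Geometric mean = ((1+r1)*(1+r2))^(1/2) - 1
Product: (1 + 0.2909) * (1 + 0.3202) = 1.2909 * 1.3202 = 1.704246
Square root: 1.704246^0.5 = 1.305468
Geometric mean = 1.305468 - 1 = 0.305468
As percentage: 30.55%

30.55%


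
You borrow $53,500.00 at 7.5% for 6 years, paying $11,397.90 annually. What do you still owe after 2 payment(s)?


Formula: Balance = PV*(1+r)^k - PMT*((1+r)^k - 1)/r
Growth: (1 + 0.075)^2 = 1.155625
Accumulated factor: ((1+r)^k - 1)/r = 2.075
Balance = $53,500.00 * 1.155625 - $11,397.90 * 2.075
Balance = $38,175.30

$38,175.30


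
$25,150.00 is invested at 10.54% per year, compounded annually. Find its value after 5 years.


Formula: FV = P * (1 + r)^n
Substituting: FV = $25,150.00 * (1 + 0.1054)^5
Growth factor: (1.1054)^5 = 1.650431
FV = $25,150.00 * 1.650431 = $41,508.33

$41,508.33


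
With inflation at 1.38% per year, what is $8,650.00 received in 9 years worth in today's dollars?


Formula: Real value = nominal / (1 + inflation)^years
Price level: (1 + 0.0138)^9 = 1.131281
Real value = $8,650.00 / 1.131281 = $7,646.20

$7,646.20


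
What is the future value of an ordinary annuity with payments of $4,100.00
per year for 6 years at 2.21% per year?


Formula: FV = PMT * ((1+r)^n - 1) / r
Growth factor: (1 + 0.0221)^6 = 1.140146
Numerator: 1.140146 - 1 = 0.140146
FV = $4,100.00 * 0.140146 / 0.0221 = $25,999.87

$25,999.87


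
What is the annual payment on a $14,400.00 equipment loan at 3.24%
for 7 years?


Formula: PMT = PV * r / (1 - (1+r)^(-n))
Denominator: 1 - (1 + 0.0324)^(-7) = 0.200048
Numerator: $14,400.00 * 0.0324 = 466.56
PMT = 466.56 / 0.200048 = $2,332.24

$2,332.24


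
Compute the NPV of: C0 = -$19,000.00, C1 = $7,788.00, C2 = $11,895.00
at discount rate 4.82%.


Formula: NPV = C0 + C1/(1+r) + C2/(1+r)^2
Discount C1: $7,788.00 / (1 + 0.0482) = $7,429.88
Discount C2: $11,895.00 / (1 + 0.0482)^2 = $10,826.20
NPV = -$19,000.00 + $7,429.88 + $10,826.20 = -$743.92

-$743.92


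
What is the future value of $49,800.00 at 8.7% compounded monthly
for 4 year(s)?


Formula: FV = P * (1 + r/m)^(m*t)
Period rate: r/m = 0.087 / 12 = 0.00725
Total periods: m*t = 12 * 4 = 48
Growth factor: (1 + 0.00725)^48 = 1.414455
FV = $49,800.00 * 1.414455 = $70,439.88

$70,439.88


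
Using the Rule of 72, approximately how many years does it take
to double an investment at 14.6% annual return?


Formula: Years ≈ 72 / r
Substituting: Years ≈ 72 / 14.6
Years ≈ 4.9

4.9 years


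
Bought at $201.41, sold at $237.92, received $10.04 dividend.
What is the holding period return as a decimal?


Formula: HPR = (P1 - P0 + D) / P0
Gain: $237.92 - $201.41 + $10.04 = $46.55
HPR = $46.55 / $201.41 = 0.2311

0.2311


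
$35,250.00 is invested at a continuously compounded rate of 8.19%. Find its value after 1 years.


Formula: FV = P * e^(r*t)
Exponent: r*t = 0.0819 * 1 = 0.0819
e^(0.0819) = 1.085347
FV = $35,250.00 * 1.085347 = $38,258.49

$38,258.49


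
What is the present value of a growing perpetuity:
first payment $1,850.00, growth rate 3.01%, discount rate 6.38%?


Formula: PV = C / (r - g)
Spread: r - g = 0.0638 - 0.0301 = 0.0337
Substituting: PV = $1,850.00 / 0.0337
PV = $54,896.14

$54,896.14


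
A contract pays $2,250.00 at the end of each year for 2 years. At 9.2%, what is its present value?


Formula: PV = PMT * (1 - (1+r)^(-n)) / r
Discount factor: (1 + 0.092)^(-2) = 0.8386
Bracket: 1 - 0.8386 = 0.1614
PV = $2,250.00 * 0.1614 / 0.092 = $3,947.29

$3,947.29


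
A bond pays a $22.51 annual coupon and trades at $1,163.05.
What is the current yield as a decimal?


Formula: Current yield = annual coupon / price
Substituting: CY = $22.51 / $1,163.05
CY = 0.019354

0.019354


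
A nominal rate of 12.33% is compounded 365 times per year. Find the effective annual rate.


Formula: EAR = (1 + r/m)^m - 1
Period rate: r/m = 0.1233 / 365 = 0.000338
Compounding: (1 + 0.000338)^365 = 1.1312
EAR = 1.1312 - 1 = 0.1312

0.1312


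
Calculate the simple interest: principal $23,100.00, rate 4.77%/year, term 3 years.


Formula: I = P * r * t
Substituting: I = $23,100.00 * 0.0477 * 3
Step: I = $23,100.00 * 0.1431
I = $3,305.61

$3,305.61


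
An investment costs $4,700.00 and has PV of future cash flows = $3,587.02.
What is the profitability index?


Formula: PI = PV(cash flows) / initial investment
Substituting: PI = $3,587.02 / $4,700.00
PI = 0.7632

0.7632


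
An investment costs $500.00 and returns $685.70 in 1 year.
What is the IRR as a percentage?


Formula: IRR = C1/C0 - 1
Substituting: IRR = $685.70 / $500.00 - 1
Ratio: 1.3714 - 1 = 0.3714
IRR = 37.14%

37.14%


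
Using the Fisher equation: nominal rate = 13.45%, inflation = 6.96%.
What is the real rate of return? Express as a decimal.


Formula: (1 + r_real) = (1 + r_nom) / (1 + inflation)
Substituting: (1 + r_real) = 1.1345 / 1.0696
(1 + r_real) = 1.060677
r_real = 1.060677 - 1 = 0.060677

0.060677


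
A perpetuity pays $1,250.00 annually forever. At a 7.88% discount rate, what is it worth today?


Formula: PV = C / r
Substituting: PV = $1,250.00 / 0.0788
PV = $15,862.94

$15,862.94


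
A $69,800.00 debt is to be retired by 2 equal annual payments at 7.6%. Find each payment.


Formula: PMT = PV * r / (1 - (1+r)^(-n))
Denominator: 1 - (1 + 0.076)^(-2) = 0.136275
Numerator: $69,800.00 * 0.076 = 5304.8
PMT = 5304.8 / 0.136275 = $38,927.15

$38,927.15


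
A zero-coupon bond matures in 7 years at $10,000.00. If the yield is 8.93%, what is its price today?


Formula: Price = FV / (1 + r)^n
Substituting: Price = $10,000.00 / (1 + 0.0893)^7
Discount factor: (1.0893)^7 = 1.819837
Price = $10,000.00 / 1.819837 = $5,495.00

$5,495.00


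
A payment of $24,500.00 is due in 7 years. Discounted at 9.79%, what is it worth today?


Formula: PV = FV / (1 + r)^n
Substituting: PV = $24,500.00 / (1 + 0.0979)^7
Discount factor: (1.0979)^7 = 1.922824
PV = $24,500.00 / 1.922824 = $12,741.68

$12,741.68


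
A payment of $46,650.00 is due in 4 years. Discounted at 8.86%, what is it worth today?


Formula: PV = FV / (1 + r)^n
Substituting: PV = $46,650.00 / (1 + 0.0886)^4
Discount factor: (1.0886)^4 = 1.404343
PV = $46,650.00 / 1.404343 = $33,218.37

$33,218.37


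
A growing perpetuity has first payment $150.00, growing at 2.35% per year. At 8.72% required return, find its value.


Formula: PV = C / (r - g)
Spread: r - g = 0.0872 - 0.0235 = 0.0637
Substituting: PV = $150.00 / 0.0637
PV = $2,354.79

$2,354.79


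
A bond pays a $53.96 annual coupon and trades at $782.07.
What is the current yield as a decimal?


Formula: Current yield = annual coupon / price
Substituting: CY = $53.96 / $782.07
CY = 0.068996

0.068996


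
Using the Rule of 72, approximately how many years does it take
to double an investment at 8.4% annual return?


Formula: Years ≈ 72 / r
Substituting: Years ≈ 72 / 8.4
Years ≈ 8.6

8.6 years


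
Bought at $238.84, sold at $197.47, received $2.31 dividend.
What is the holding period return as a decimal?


Formula: HPR = (P1 - P0 + D) / P0
Gain: $197.47 - $238.84 + $2.31 = -$39.06
HPR = -$39.06 / $238.84 = -0.1635

-0.1635


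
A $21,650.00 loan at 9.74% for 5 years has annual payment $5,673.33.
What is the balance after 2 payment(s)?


Formula: Balance = PV*(1+r)^k - PMT*((1+r)^k - 1)/r
Growth: (1 + 0.0974)^2 = 1.204287
Accumulated factor: ((1+r)^k - 1)/r = 2.0974
Balance = $21,650.00 * 1.204287 - $5,673.33 * 2.0974
Balance = $14,173.57

$14,173.57


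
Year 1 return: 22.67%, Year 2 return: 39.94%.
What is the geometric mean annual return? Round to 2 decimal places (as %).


Formula: Geometric mean = ((1+r1)*(1+r2))^(1/2) - 1
Product: (1 + 0.2267) * (1 + 0.3994) = 1.2267 * 1.3994 = 1.716644
Square root: 1.716644^0.5 = 1.310208
Geometric mean = 1.310208 - 1 = 0.310208
As percentage: 31.02%

31.02%


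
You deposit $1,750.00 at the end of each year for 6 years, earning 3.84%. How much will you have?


Formula: FV = PMT * ((1+r)^n - 1) / r
Growth factor: (1 + 0.0384)^6 = 1.253684
Numerator: 1.253684 - 1 = 0.253684
FV = $1,750.00 * 0.253684 / 0.0384 = $11,561.12

$11,561.12


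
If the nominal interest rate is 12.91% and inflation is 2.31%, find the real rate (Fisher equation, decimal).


Formula: (1 + r_real) = (1 + r_nom) / (1 + inflation)
Substituting: (1 + r_real) = 1.1291 / 1.0231
(1 + r_real) = 1.103607
r_real = 1.103607 - 1 = 0.103607

0.103607


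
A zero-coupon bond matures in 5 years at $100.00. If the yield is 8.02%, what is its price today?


Formula: Price = FV / (1 + r)^n
Substituting: Price = $100.00 / (1 + 0.0802)^5
Discount factor: (1.0802)^5 = 1.470689
Price = $100.00 / 1.470689 = $68.00

$68.00


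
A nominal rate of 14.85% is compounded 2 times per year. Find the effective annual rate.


Formula: EAR = (1 + r/m)^m - 1
Period rate: r/m = 0.1485 / 2 = 0.07425
Compounding: (1 + 0.07425)^2 = 1.154013
EAR = 1.154013 - 1 = 0.154013

0.154013


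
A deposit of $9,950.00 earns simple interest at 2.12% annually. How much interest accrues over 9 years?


Formula: I = P * r * t
Substituting: I = $9,950.00 * 0.0212 * 9
Step: I = $9,950.00 * 0.1908
I = $1,898.46

$1,898.46


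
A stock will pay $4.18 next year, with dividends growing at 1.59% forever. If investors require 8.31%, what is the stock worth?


Formula: P = D1 / (r - g)
Spread: r - g = 0.0831 - 0.0159 = 0.0672
Substituting: P = $4.18 / 0.0672
P = $62.20

$62.20


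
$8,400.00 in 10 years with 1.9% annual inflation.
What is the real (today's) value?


Formula: Real value = nominal / (1 + inflation)^years
Price level: (1 + 0.019)^10 = 1.207096
Real value = $8,400.00 / 1.207096 = $6,958.85

$6,958.85


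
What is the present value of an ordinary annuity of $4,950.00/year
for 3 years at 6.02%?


Formula: PV = PMT * (1 - (1+r)^(-n)) / r
Discount factor: (1 + 0.0602)^(-3) = 0.839144
Bracket: 1 - 0.839144 = 0.160856
PV = $4,950.00 * 0.160856 / 0.0602 = $13,226.51

$13,226.51


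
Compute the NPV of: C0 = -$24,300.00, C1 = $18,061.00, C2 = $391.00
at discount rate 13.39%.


Formula: NPV = C0 + C1/(1+r) + C2/(1+r)^2
Discount C1: $18,061.00 / (1 + 0.1339) = $15,928.21
Discount C2: $391.00 / (1 + 0.1339)^2 = $304.11
NPV = -$24,300.00 + $15,928.21 + $304.11 = -$8,067.68

-$8,067.68


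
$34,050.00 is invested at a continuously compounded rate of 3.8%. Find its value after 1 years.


Formula: FV = P * e^(r*t)
Exponent: r*t = 0.038 * 1 = 0.038
e^(0.038) = 1.038731
FV = $34,050.00 * 1.038731 = $35,368.80

$35,368.80


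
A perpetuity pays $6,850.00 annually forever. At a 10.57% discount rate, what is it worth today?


Formula: PV = C / r
Substituting: PV = $6,850.00 / 0.1057
PV = $64,806.05

$64,806.05


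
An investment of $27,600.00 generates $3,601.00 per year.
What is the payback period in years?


Formula: Payback = investment / annual cash flow
Substituting: Payback = $27,600.00 / $3,601.00
Payback = 7.6645 years

7.6645 years


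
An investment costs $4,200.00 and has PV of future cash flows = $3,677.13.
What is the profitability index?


Formula: PI = PV(cash flows) / initial investment
Substituting: PI = $3,677.13 / $4,200.00
PI = 0.8755

0.8755


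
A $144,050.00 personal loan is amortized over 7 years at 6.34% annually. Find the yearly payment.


Formula: PMT = PV * r / (1 - (1+r)^(-n))
Denominator: 1 - (1 + 0.0634)^(-7) = 0.349686
Numerator: $144,050.00 * 0.0634 = 9132.77
PMT = 9132.77 / 0.349686 = $26,117.09

$26,117.09


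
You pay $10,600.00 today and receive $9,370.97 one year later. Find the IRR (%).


Formula: IRR = C1/C0 - 1
Substituting: IRR = $9,370.97 / $10,600.00 - 1
Ratio: 0.884054 - 1 = -0.115946
IRR = -11.5946%

-11.5946%


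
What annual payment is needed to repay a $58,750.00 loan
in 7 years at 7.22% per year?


Formula: PMT = PV * r / (1 - (1+r)^(-n))
Denominator: 1 - (1 + 0.0722)^(-7) = 0.38614
Numerator: $58,750.00 * 0.0722 = 4241.75
PMT = 4241.75 / 0.38614 = $10,985.01

$10,985.01


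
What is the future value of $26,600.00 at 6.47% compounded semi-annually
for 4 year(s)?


Formula: FV = P * (1 + r/m)^(m*t)
Period rate: r/m = 0.0647 / 2 = 0.03235
Total periods: m*t = 2 * 4 = 8
Growth factor: (1 + 0.03235)^8 = 1.290077
FV = $26,600.00 * 1.290077 = $34,316.05

$34,316.05


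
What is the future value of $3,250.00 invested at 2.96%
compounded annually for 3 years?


Formula: FV = P * (1 + r)^n
Substituting: FV = $3,250.00 * (1 + 0.0296)^3
Growth factor: (1.0296)^3 = 1.091454
FV = $3,250.00 * 1.091454 = $3,547.23

$3,547.23


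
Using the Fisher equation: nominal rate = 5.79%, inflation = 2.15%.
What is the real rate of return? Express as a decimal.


Formula: (1 + r_real) = (1 + r_nom) / (1 + inflation)
Substituting: (1 + r_real) = 1.0579 / 1.0215
(1 + r_real) = 1.035634
r_real = 1.035634 - 1 = 0.035634

0.035634
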